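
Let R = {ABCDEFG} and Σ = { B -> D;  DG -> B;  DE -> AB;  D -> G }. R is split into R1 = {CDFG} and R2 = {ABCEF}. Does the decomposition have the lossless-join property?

No

Common attributes: R1 ∩ R2 = {CF}.
No dependency enlarges {CF}, so (CF)⁺ = {CF}.
The closure contains neither all of R1 = {CDFG} nor all of R2 = {ABCEF}, so the common attributes are not a superkey of either fragment. The join is lossy.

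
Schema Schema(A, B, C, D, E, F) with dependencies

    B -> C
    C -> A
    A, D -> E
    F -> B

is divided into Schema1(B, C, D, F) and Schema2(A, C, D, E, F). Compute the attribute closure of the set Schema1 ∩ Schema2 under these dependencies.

A, B, C, D, E, F

Schema1 ∩ Schema2 = {C, D, F}.
C → A applies, adding A
A, D → E applies, adding E
F → B applies, adding B
Closure: {A, B, C, D, E, F}.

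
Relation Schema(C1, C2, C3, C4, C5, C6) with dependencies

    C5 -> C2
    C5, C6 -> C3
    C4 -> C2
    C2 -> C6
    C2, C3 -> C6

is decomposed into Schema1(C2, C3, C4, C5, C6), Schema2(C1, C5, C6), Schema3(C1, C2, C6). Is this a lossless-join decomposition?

No

Chase test. Columns are C1, C2, C3, C4, C5, C6; row i has aⱼ where attribute j ∈ Schemai, else bᵢⱼ.
Initial tableau (one row per fragment):
  row 1: b11 a2 a3 a4 a5 a6
  row 2: a1 b22 b23 b24 a5 a6
  row 3: a1 a2 b33 b34 b35 a6
Rows 1 and 2 agree on C5; apply C5→C2 and equate their C2 entries.
Rows 1 and 2 agree on C5, C6; apply C5, C6→C3 and equate their C3 entries.
No row becomes fully distinguished — the join is lossy.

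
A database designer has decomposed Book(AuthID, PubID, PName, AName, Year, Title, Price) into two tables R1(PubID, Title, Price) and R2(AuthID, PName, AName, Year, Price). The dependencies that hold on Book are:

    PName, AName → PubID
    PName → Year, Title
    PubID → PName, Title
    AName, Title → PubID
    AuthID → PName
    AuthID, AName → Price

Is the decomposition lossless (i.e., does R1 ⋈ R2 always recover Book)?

No

Common attributes: R1 ∩ R2 = {Price}.
No dependency enlarges {Price}, so (Price)⁺ = {Price}.
The closure contains neither all of R1 = {PubID, Title, Price} nor all of R2 = {AuthID, PName, AName, Year, Price}, so the common attributes are not a superkey of either fragment. The join is lossy.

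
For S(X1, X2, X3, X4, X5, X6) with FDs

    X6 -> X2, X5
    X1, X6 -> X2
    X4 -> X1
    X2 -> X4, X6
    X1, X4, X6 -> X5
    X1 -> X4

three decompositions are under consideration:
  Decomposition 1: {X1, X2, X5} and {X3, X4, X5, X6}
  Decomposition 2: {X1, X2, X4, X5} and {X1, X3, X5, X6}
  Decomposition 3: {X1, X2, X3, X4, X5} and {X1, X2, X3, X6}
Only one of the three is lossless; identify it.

Decomposition 3

Decomposition 1: common = {X5}, closure = {X5} → lossy.
Decomposition 2: common = {X1, X5}, closure = {X1, X4, X5} → lossy.
Decomposition 3: common = {X1, X2, X3}, closure = {X1, X2, X3, X4, X5, X6} → lossless.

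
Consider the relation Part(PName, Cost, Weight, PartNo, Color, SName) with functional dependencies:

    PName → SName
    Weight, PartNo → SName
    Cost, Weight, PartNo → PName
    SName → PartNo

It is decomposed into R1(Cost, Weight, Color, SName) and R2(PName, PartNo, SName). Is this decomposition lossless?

No

Common attributes: R1 ∩ R2 = {SName}.
Closure of {SName}: SName → PartNo applies, adding PartNo. So (SName)⁺ = {PartNo, SName}.
The closure contains neither all of R1 = {Cost, Weight, Color, SName} nor all of R2 = {PName, PartNo, SName}, so the common attributes are not a superkey of either fragment. The join is lossy.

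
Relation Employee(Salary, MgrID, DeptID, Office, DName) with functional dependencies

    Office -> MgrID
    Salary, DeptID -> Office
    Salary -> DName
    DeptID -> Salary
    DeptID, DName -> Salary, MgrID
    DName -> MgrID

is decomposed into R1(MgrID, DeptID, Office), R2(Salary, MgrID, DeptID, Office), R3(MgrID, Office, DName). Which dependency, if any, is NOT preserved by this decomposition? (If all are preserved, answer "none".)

Salary -> DName

Check Salary → DName: no single fragment contains all of {Salary, DName}, and the restricted closure of {Salary} across the fragments never reaches {DName}.
Office → MgrID is preserved.
Salary, DeptID → Office is preserved.
DeptID → Salary is preserved.
DeptID, DName → Salary, MgrID is preserved.
DName → MgrID is preserved.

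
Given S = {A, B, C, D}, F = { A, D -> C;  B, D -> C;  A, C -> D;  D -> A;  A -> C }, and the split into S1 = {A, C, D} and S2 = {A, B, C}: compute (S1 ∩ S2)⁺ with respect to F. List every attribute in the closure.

A, C, D

S1 ∩ S2 = {A, C}.
A, C → D applies, adding D
Closure: {A, C, D}.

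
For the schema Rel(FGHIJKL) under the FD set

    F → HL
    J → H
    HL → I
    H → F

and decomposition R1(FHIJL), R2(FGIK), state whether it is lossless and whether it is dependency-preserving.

Lossless test: (FI)⁺ = {FHIL}, which is a superkey of neither fragment — lossy.
Dependency preservation: every FD's attributes lie within a single fragment, so each can be enforced locally — preserved.

lossy but dependency-preserving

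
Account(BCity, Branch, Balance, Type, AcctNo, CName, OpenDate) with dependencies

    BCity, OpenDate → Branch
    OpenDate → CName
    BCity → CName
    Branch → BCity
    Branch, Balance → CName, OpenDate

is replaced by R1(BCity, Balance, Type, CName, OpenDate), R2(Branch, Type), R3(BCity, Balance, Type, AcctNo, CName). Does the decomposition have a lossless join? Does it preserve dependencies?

Lossless test (chase): applying each FD to every pair of rows produces no changes in the tableau, so no row becomes fully distinguished — the join is lossy.
Dependency preservation: the restricted closure of {BCity, OpenDate} across the fragments never reaches {Branch}, so BCity, OpenDate → Branch cannot be enforced without a join — not preserved.

lossy and not dependency-preserving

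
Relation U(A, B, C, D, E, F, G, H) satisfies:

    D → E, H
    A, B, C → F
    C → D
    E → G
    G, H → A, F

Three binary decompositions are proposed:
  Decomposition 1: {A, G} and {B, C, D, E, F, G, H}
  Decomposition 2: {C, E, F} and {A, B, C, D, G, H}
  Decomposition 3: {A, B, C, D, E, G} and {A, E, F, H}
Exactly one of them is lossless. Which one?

Decomposition 2

Decomposition 1: common = {G}, closure = {G} → lossy.
Decomposition 2: common = {C}, closure = {A, C, D, E, F, G, H} → lossless.
Decomposition 3: common = {A, E}, closure = {A, E, G} → lossy.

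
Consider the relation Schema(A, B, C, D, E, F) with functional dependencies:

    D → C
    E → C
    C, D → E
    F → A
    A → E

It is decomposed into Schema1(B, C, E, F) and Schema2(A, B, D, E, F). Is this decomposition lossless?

Yes

Common attributes: Schema1 ∩ Schema2 = {B, E, F}.
Closure of {B, E, F}: E → C applies, adding C; F → A applies, adding A. So (B, E, F)⁺ = {A, B, C, E, F}.
This closure contains every attribute of Schema1, so Schema1 ∩ Schema2 → Schema1. The join is lossless.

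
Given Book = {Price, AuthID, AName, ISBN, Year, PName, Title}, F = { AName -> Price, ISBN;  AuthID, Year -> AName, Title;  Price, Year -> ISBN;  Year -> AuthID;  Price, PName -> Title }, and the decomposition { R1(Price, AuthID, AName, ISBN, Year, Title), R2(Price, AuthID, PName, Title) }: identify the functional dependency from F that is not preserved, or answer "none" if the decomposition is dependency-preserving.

AName → Price, ISBN lies within R1.
AuthID, Year → AName, Title lies within R1.
Price, Year → ISBN lies within R1.
Year → AuthID lies within R1.
Price, PName → Title lies within R2.
Every dependency is enforceable on the fragments, so the decomposition is dependency-preserving.

none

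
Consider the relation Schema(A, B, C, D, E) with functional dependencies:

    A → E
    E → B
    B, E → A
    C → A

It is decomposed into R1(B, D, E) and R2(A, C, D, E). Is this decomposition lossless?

Yes

Common attributes: R1 ∩ R2 = {D, E}.
Closure of {D, E}: E → B applies, adding B; B, E → A applies, adding A. So (D, E)⁺ = {A, B, D, E}.
This closure contains every attribute of R1, so R1 ∩ R2 → R1. The join is lossless.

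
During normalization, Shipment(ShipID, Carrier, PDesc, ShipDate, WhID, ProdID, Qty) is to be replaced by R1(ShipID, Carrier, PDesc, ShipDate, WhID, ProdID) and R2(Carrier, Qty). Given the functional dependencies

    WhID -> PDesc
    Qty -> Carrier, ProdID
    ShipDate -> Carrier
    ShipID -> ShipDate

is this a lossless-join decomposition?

No

Common attributes: R1 ∩ R2 = {Carrier}.
No dependency enlarges {Carrier}, so (Carrier)⁺ = {Carrier}.
The closure contains neither all of R1 = {ShipID, Carrier, PDesc, ShipDate, WhID, ProdID} nor all of R2 = {Carrier, Qty}, so the common attributes are not a superkey of either fragment. The join is lossy.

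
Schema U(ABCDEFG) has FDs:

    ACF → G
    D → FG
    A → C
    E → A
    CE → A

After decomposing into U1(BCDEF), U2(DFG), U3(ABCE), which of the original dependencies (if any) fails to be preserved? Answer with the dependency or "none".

Check ACF → G: no single fragment contains all of {ACFG}, and the restricted closure of {ACF} across the fragments never reaches {G}.
D → FG is preserved.
A → C is preserved.
E → A is preserved.
CE → A is preserved.

ACF → G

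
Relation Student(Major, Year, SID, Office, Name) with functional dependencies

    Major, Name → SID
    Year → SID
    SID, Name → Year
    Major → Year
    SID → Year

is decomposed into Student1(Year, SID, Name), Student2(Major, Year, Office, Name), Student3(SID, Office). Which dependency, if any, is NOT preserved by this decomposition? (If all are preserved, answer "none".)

none

Major, Name → SID: restricted closure across fragments reaches SID.
Year → SID lies within Student1.
SID, Name → Year lies within Student1.
Major → Year lies within Student2.
SID → Year lies within Student1.
Every dependency is enforceable on the fragments, so the decomposition is dependency-preserving.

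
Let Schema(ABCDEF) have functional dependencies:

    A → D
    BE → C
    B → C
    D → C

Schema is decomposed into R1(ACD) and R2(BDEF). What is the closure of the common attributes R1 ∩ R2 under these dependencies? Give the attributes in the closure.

R1 ∩ R2 = {D}.
D → C applies, adding C
Closure: {CD}.

CD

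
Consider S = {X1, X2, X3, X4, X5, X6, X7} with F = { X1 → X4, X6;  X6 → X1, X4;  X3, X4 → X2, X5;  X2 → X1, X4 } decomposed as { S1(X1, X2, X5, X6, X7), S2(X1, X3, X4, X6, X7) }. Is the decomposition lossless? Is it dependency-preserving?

lossy and not dependency-preserving

Lossless test: (X1, X6, X7)⁺ = {X1, X4, X6, X7}, which is a superkey of neither fragment — lossy.
Dependency preservation: the restricted closure of {X3, X4} across the fragments never reaches {X2, X5}, so X3, X4 → X2, X5 cannot be enforced without a join — not preserved.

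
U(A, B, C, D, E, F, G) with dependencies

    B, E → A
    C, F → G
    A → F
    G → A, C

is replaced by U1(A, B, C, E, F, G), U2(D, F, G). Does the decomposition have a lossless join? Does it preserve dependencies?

Lossless test: (F, G)⁺ = {A, C, F, G}, which is a superkey of neither fragment — lossy.
Dependency preservation: every FD's attributes lie within a single fragment, so each can be enforced locally — preserved.

lossy but dependency-preserving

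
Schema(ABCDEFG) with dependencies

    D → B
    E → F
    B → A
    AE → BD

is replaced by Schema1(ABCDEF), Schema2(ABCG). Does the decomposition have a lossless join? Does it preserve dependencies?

Lossless test: (ABC)⁺ = {ABC}, which is a superkey of neither fragment — lossy.
Dependency preservation: every FD's attributes lie within a single fragment, so each can be enforced locally — preserved.

lossy but dependency-preserving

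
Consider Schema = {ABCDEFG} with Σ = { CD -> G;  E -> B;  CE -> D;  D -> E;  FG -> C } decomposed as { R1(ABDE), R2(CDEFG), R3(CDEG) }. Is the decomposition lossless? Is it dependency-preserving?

lossy but dependency-preserving

Lossless test (chase): Rows 1 and 2 agree on E; apply E→B and equate their B entries. Rows 1 and 3 agree on E; apply E→B and equate their B entries. No row becomes fully distinguished — the join is lossy.
Dependency preservation: every FD's attributes lie within a single fragment, so each can be enforced locally — preserved.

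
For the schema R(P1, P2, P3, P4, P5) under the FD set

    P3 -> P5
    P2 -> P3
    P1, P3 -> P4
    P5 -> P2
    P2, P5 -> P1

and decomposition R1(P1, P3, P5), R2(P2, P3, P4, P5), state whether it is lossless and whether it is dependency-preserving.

Lossless test: (P3, P5)⁺ = {P1, P2, P3, P4, P5}, which contains all of one fragment — lossless.
Dependency preservation: P1, P3 → P4; P2, P5 → P1 are not contained in any single fragment, but the restricted closure of each left-hand side across the fragments still reaches the right-hand side; the remaining FDs each lie inside some fragment. All dependencies are preserved.

lossless and dependency-preserving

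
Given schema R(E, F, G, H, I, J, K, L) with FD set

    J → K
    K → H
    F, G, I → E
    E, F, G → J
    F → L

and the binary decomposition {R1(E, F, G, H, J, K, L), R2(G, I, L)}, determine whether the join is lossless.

Common attributes: R1 ∩ R2 = {G, L}.
No dependency enlarges {G, L}, so (G, L)⁺ = {G, L}.
The closure contains neither all of R1 = {E, F, G, H, J, K, L} nor all of R2 = {G, I, L}, so the common attributes are not a superkey of either fragment. The join is lossy.

No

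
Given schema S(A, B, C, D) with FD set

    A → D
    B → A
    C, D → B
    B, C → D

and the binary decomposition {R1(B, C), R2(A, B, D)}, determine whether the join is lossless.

Yes

Common attributes: R1 ∩ R2 = {B}.
Closure of {B}: B → A applies, adding A; A → D applies, adding D. So (B)⁺ = {A, B, D}.
This closure contains every attribute of R2, so R1 ∩ R2 → R2. The join is lossless.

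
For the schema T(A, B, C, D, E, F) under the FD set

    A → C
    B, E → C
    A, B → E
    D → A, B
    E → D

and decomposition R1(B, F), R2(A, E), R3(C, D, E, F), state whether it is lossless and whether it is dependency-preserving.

lossy and not dependency-preserving

Lossless test (chase): Rows 2 and 3 agree on E; apply E→D and equate their D entries. Rows 2 and 3 agree on D; apply D→A, B and equate their A, B entries. Rows 2 and 3 agree on A; apply A→C and equate their C entries. No row becomes fully distinguished — the join is lossy.
Dependency preservation: the restricted closure of {A} across the fragments never reaches {C}, so A → C cannot be enforced without a join — not preserved.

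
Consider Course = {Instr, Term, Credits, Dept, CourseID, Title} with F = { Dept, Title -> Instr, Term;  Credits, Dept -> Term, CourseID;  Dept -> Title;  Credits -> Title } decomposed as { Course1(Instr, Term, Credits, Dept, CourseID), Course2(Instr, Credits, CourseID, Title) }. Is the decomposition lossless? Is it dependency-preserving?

lossless but not dependency-preserving

Lossless test: (Instr, Credits, CourseID)⁺ = {Instr, Credits, CourseID, Title}, which contains all of one fragment — lossless.
Dependency preservation: the restricted closure of {Dept} across the fragments never reaches {Title}, so Dept → Title cannot be enforced without a join — not preserved.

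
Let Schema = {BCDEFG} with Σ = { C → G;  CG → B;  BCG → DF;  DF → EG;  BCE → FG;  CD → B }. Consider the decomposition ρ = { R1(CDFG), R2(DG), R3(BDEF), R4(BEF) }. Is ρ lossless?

Chase test. Columns are BCDEFG; row i has aⱼ where attribute j ∈ Ri, else bᵢⱼ.
Initial tableau (one row per fragment):
  row 1: b11 a2 a3 b14 a5 a6
  row 2: b21 b22 a3 b24 b25 a6
  row 3: a1 b32 a3 a4 a5 b36
  row 4: a1 b42 b43 a4 a5 b46
Rows 1 and 3 agree on DF; apply DF→EG and equate their EG entries.
No row becomes fully distinguished — the join is lossy.

No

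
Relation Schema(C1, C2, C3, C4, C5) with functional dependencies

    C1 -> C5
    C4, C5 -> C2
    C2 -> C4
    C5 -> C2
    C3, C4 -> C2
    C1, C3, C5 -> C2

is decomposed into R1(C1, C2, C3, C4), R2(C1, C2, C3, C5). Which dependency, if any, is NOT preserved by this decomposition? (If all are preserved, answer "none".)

C1 → C5 lies within R2.
C4, C5 → C2: restricted closure across fragments reaches C2.
C2 → C4 lies within R1.
C5 → C2 lies within R2.
C3, C4 → C2 lies within R1.
C1, C3, C5 → C2 lies within R2.
Every dependency is enforceable on the fragments, so the decomposition is dependency-preserving.

none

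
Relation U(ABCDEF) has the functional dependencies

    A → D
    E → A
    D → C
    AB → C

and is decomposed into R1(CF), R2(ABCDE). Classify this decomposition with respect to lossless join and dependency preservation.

Lossless test: (C)⁺ = {C}, which is a superkey of neither fragment — lossy.
Dependency preservation: every FD's attributes lie within a single fragment, so each can be enforced locally — preserved.

lossy but dependency-preserving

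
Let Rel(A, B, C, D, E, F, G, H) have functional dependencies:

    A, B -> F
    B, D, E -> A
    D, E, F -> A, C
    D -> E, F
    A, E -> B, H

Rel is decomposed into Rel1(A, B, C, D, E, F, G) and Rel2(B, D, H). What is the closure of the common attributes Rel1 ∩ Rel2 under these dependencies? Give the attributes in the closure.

Rel1 ∩ Rel2 = {B, D}.
D → E, F applies, adding E, F
B, D, E → A applies, adding A
D, E, F → A, C applies, adding C
A, E → B, H applies, adding H
Closure: {A, B, C, D, E, F, H}.

A, B, C, D, E, F, H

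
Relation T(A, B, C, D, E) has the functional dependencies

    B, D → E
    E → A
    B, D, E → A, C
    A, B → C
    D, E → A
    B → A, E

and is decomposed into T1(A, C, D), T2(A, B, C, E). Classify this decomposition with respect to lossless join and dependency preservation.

lossy but dependency-preserving

Lossless test: (A, C)⁺ = {A, C}, which is a superkey of neither fragment — lossy.
Dependency preservation: B, D → E; B, D, E → A, C; D, E → A are not contained in any single fragment, but the restricted closure of each left-hand side across the fragments still reaches the right-hand side; the remaining FDs each lie inside some fragment. All dependencies are preserved.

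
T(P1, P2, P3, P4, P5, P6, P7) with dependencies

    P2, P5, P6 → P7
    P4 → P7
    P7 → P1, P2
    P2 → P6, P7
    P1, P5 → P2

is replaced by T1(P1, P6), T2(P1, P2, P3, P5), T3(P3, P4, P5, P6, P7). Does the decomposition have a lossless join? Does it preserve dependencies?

lossy and not dependency-preserving

Lossless test (chase): applying each FD to every pair of rows produces no changes in the tableau, so no row becomes fully distinguished — the join is lossy.
Dependency preservation: the restricted closure of {P2, P5, P6} across the fragments never reaches {P7}, so P2, P5, P6 → P7 cannot be enforced without a join — not preserved.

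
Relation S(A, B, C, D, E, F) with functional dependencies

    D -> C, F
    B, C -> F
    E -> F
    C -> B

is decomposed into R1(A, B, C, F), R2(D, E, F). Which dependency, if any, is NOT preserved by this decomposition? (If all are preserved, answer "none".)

Check D → C, F: no single fragment contains all of {C, D, F}, and the restricted closure of {D} across the fragments never reaches {C, F}.
B, C → F is preserved.
E → F is preserved.
C → B is preserved.

D -> C, F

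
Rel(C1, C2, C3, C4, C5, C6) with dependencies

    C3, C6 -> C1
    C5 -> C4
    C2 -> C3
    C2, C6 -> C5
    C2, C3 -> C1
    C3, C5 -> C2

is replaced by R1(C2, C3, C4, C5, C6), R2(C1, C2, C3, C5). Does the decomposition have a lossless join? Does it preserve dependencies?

Lossless test: (C2, C3, C5)⁺ = {C1, C2, C3, C4, C5}, which contains all of one fragment — lossless.
Dependency preservation: the restricted closure of {C3, C6} across the fragments never reaches {C1}, so C3, C6 → C1 cannot be enforced without a join — not preserved.

lossless but not dependency-preserving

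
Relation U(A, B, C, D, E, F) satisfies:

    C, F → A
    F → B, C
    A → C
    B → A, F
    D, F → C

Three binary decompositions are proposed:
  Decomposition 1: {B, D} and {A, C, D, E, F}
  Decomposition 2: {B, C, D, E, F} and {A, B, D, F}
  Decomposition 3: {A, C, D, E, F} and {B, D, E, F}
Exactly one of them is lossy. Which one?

Decomposition 1: common = {D}, closure = {D} → lossy.
Decomposition 2: common = {B, D, F}, closure = {A, B, C, D, F} → lossless.
Decomposition 3: common = {D, E, F}, closure = {A, B, C, D, E, F} → lossless.

Decomposition 1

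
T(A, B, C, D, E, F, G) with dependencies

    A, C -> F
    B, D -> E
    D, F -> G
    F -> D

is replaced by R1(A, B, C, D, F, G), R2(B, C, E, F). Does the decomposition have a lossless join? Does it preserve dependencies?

lossless but not dependency-preserving

Lossless test: (B, C, F)⁺ = {B, C, D, E, F, G}, which contains all of one fragment — lossless.
Dependency preservation: the restricted closure of {B, D} across the fragments never reaches {E}, so B, D → E cannot be enforced without a join — not preserved.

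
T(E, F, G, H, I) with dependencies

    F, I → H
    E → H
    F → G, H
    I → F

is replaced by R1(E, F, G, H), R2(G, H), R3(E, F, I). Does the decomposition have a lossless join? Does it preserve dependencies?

Lossless test (chase): Rows 1 and 3 agree on E; apply E→H and equate their H entries. Rows 1 and 3 agree on F; apply F→G, H and equate their G, H entries. Row 3 is now all distinguished symbols — the join is lossless.
Dependency preservation: F, I → H is not contained in any single fragment, but the restricted closure of its left-hand side across the fragments still reaches the right-hand side; the remaining FDs each lie inside some fragment. All dependencies are preserved.

lossless and dependency-preserving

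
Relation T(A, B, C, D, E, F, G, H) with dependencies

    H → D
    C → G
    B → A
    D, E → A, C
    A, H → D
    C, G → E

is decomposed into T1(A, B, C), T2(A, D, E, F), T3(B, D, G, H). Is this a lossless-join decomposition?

No

Chase test. Columns are A, B, C, D, E, F, G, H; row i has aⱼ where attribute j ∈ Ti, else bᵢⱼ.
Initial tableau (one row per fragment):
  row 1: a1 a2 a3 b14 b15 b16 b17 b18
  row 2: a1 b22 b23 a4 a5 a6 b27 b28
  row 3: b31 a2 b33 a4 b35 b36 a7 a8
Rows 1 and 3 agree on B; apply B→A and equate their A entries.
No row becomes fully distinguished — the join is lossy.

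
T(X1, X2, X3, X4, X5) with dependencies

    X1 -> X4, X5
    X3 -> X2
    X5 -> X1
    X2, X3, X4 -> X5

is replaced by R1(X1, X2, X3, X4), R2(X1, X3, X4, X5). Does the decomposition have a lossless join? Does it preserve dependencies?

lossless and dependency-preserving

Lossless test: (X1, X3, X4)⁺ = {X1, X2, X3, X4, X5}, which contains all of one fragment — lossless.
Dependency preservation: X2, X3, X4 → X5 is not contained in any single fragment, but the restricted closure of its left-hand side across the fragments still reaches the right-hand side; the remaining FDs each lie inside some fragment. All dependencies are preserved.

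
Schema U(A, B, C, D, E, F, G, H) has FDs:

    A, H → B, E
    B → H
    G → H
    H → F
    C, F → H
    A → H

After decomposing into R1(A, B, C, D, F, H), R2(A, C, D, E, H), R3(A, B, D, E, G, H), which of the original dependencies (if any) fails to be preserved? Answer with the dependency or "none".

none

A, H → B, E lies within R3.
B → H lies within R1.
G → H lies within R3.
H → F lies within R1.
C, F → H lies within R1.
A → H lies within R1.
Every dependency is enforceable on the fragments, so the decomposition is dependency-preserving.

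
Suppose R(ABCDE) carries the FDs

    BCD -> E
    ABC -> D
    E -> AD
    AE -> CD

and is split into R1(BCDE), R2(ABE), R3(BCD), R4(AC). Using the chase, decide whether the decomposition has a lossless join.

Chase test. Columns are ABCDE; row i has aⱼ where attribute j ∈ Ri, else bᵢⱼ.
Initial tableau (one row per fragment):
  row 1: b11 a2 a3 a4 a5
  row 2: a1 a2 b23 b24 a5
  row 3: b31 a2 a3 a4 b35
  row 4: a1 b42 a3 b44 b45
Rows 1 and 3 agree on BCD; apply BCD→E and equate their E entries.
Rows 1 and 2 agree on E; apply E→AD and equate their AD entries.
Rows 1 and 3 agree on E; apply E→AD and equate their AD entries.
Rows 1 and 2 agree on AE; apply AE→CD and equate their CD entries.
Row 1 is now all distinguished symbols — the join is lossless.

Yes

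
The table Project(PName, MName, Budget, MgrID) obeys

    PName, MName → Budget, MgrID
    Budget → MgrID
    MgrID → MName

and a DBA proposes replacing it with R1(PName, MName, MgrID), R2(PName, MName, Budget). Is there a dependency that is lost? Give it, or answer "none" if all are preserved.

Check Budget → MgrID: no single fragment contains all of {Budget, MgrID}, and the restricted closure of {Budget} across the fragments never reaches {MgrID}.
PName, MName → Budget, MgrID is preserved.
MgrID → MName is preserved.

Budget → MgrID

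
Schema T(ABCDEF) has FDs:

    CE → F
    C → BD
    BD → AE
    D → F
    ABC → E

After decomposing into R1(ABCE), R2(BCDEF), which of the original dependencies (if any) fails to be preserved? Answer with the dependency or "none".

BD → AE

Check BD → AE: no single fragment contains all of {ABDE}, and the restricted closure of {BD} across the fragments never reaches {AE}.
CE → F is preserved.
C → BD is preserved.
D → F is preserved.
ABC → E is preserved.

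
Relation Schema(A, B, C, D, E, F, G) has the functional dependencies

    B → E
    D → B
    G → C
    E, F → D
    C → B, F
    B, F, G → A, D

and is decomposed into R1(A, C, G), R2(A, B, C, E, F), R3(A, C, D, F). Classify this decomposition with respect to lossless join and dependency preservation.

Lossless test (chase): Rows 1 and 2 agree on C; apply C→B, F and equate their B, F entries. Rows 1 and 3 agree on C; apply C→B, F and equate their B, F entries. Rows 1 and 2 agree on B; apply B→E and equate their E entries. Rows 1 and 3 agree on B; apply B→E and equate their E entries. Rows 1 and 2 agree on E, F; apply E, F→D and equate their D entries. Rows 1 and 3 agree on E, F; apply E, F→D and equate their D entries. Row 1 is now all distinguished symbols — the join is lossless.
Dependency preservation: the restricted closure of {D} across the fragments never reaches {B}, so D → B cannot be enforced without a join — not preserved.

lossless but not dependency-preserving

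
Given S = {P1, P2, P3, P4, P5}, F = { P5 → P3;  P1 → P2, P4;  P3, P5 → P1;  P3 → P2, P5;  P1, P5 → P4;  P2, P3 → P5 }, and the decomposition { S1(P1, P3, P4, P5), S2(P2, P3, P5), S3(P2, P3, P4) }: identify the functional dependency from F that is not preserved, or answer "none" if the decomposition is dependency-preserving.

Check P1 → P2, P4: no single fragment contains all of {P1, P2, P4}, and the restricted closure of {P1} across the fragments never reaches {P2, P4}.
P5 → P3 is preserved.
P3, P5 → P1 is preserved.
P3 → P2, P5 is preserved.
P1, P5 → P4 is preserved.
P2, P3 → P5 is preserved.

P1 → P2, P4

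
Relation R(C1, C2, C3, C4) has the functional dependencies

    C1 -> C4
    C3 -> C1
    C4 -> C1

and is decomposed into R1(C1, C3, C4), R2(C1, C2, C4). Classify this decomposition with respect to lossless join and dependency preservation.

lossy but dependency-preserving

Lossless test: (C1, C4)⁺ = {C1, C4}, which is a superkey of neither fragment — lossy.
Dependency preservation: every FD's attributes lie within a single fragment, so each can be enforced locally — preserved.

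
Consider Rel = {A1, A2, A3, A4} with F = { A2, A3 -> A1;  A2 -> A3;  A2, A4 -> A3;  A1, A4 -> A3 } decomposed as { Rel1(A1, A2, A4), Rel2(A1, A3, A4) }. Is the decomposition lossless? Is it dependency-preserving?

Lossless test: (A1, A4)⁺ = {A1, A3, A4}, which contains all of one fragment — lossless.
Dependency preservation: the restricted closure of {A2} across the fragments never reaches {A3}, so A2 → A3 cannot be enforced without a join — not preserved.

lossless but not dependency-preserving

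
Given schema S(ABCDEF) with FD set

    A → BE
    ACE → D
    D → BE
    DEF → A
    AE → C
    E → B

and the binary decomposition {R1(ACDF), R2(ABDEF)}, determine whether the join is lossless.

Common attributes: R1 ∩ R2 = {ADF}.
Closure of {ADF}: A → BE applies, adding BE; AE → C applies, adding C. So (ADF)⁺ = {ABCDEF}.
This closure contains every attribute of R1, so R1 ∩ R2 → R1. The join is lossless.

Yes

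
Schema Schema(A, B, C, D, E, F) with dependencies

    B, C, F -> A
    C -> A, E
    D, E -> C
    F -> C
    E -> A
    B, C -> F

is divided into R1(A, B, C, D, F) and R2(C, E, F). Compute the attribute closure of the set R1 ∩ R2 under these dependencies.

A, C, E, F

R1 ∩ R2 = {C, F}.
C → A, E applies, adding A, E
Closure: {A, C, E, F}.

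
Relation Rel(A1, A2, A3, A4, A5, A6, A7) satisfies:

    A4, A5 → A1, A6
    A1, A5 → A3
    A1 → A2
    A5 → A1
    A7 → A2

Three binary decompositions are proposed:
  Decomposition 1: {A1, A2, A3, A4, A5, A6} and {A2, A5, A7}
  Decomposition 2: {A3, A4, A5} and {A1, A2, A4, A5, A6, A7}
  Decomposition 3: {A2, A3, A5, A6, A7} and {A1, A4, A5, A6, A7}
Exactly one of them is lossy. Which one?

Decomposition 1

Decomposition 1: common = {A2, A5}, closure = {A1, A2, A3, A5} → lossy.
Decomposition 2: common = {A4, A5}, closure = {A1, A2, A3, A4, A5, A6} → lossless.
Decomposition 3: common = {A5, A6, A7}, closure = {A1, A2, A3, A5, A6, A7} → lossless.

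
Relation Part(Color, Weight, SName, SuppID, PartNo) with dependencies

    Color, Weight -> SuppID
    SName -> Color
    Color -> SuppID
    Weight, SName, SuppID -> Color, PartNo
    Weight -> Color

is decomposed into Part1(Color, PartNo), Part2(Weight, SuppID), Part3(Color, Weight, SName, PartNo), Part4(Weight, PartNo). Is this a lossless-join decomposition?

Chase test. Columns are Color, Weight, SName, SuppID, PartNo; row i has aⱼ where attribute j ∈ Parti, else bᵢⱼ.
Initial tableau (one row per fragment):
  row 1: a1 b12 b13 b14 a5
  row 2: b21 a2 b23 a4 b25
  row 3: a1 a2 a3 b34 a5
  row 4: b41 a2 b43 b44 a5
Rows 1 and 3 agree on Color; apply Color→SuppID and equate their SuppID entries.
Rows 2 and 3 agree on Weight; apply Weight→Color and equate their Color entries.
Rows 2 and 4 agree on Weight; apply Weight→Color and equate their Color entries.
Rows 2 and 3 agree on Color, Weight; apply Color, Weight→SuppID and equate their SuppID entries.
Rows 2 and 4 agree on Color, Weight; apply Color, Weight→SuppID and equate their SuppID entries.
Row 3 is now all distinguished symbols — the join is lossless.

Yes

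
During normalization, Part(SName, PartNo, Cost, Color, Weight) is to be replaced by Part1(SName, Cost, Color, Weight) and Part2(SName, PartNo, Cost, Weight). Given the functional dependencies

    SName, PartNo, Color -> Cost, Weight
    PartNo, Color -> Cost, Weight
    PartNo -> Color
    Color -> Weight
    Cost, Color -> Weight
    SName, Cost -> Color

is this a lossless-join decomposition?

Common attributes: Part1 ∩ Part2 = {SName, Cost, Weight}.
Closure of {SName, Cost, Weight}: SName, Cost → Color applies, adding Color. So (SName, Cost, Weight)⁺ = {SName, Cost, Color, Weight}.
This closure contains every attribute of Part1, so Part1 ∩ Part2 → Part1. The join is lossless.

Yes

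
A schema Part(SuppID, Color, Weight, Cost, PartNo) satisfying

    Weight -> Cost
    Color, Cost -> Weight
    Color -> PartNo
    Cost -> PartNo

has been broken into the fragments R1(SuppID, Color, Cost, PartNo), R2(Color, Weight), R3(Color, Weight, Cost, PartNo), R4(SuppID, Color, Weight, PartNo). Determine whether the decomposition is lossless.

Chase test. Columns are SuppID, Color, Weight, Cost, PartNo; row i has aⱼ where attribute j ∈ Ri, else bᵢⱼ.
Initial tableau (one row per fragment):
  row 1: a1 a2 b13 a4 a5
  row 2: b21 a2 a3 b24 b25
  row 3: b31 a2 a3 a4 a5
  row 4: a1 a2 a3 b44 a5
Rows 2 and 3 agree on Weight; apply Weight→Cost and equate their Cost entries.
Rows 2 and 4 agree on Weight; apply Weight→Cost and equate their Cost entries.
Rows 1 and 2 agree on Color, Cost; apply Color, Cost→Weight and equate their Weight entries.
Rows 1 and 2 agree on Color; apply Color→PartNo and equate their PartNo entries.
Row 1 is now all distinguished symbols — the join is lossless.

Yes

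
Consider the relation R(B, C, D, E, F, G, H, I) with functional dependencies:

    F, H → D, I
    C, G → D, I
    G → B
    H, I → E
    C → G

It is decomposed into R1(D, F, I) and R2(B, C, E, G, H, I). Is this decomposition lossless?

Common attributes: R1 ∩ R2 = {I}.
No dependency enlarges {I}, so (I)⁺ = {I}.
The closure contains neither all of R1 = {D, F, I} nor all of R2 = {B, C, E, G, H, I}, so the common attributes are not a superkey of either fragment. The join is lossy.

No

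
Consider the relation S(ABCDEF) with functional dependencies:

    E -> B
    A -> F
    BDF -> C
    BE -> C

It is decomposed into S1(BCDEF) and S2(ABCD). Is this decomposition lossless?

Common attributes: S1 ∩ S2 = {BCD}.
No dependency enlarges {BCD}, so (BCD)⁺ = {BCD}.
The closure contains neither all of S1 = {BCDEF} nor all of S2 = {ABCD}, so the common attributes are not a superkey of either fragment. The join is lossy.

No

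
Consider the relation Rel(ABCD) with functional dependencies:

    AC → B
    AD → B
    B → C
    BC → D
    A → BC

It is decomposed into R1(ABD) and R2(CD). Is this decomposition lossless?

Common attributes: R1 ∩ R2 = {D}.
No dependency enlarges {D}, so (D)⁺ = {D}.
The closure contains neither all of R1 = {ABD} nor all of R2 = {CD}, so the common attributes are not a superkey of either fragment. The join is lossy.

No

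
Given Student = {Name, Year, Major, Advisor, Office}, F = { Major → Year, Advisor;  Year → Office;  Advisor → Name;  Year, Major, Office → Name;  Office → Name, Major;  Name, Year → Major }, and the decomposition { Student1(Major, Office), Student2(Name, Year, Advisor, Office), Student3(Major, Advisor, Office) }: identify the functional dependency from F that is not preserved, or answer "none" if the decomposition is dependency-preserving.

none

Major → Year, Advisor: restricted closure across fragments reaches Year, Advisor.
Year → Office lies within Student2.
Advisor → Name lies within Student2.
Year, Major, Office → Name: restricted closure across fragments reaches Name.
Office → Name, Major: restricted closure across fragments reaches Name, Major.
Name, Year → Major: restricted closure across fragments reaches Major.
Every dependency is enforceable on the fragments, so the decomposition is dependency-preserving.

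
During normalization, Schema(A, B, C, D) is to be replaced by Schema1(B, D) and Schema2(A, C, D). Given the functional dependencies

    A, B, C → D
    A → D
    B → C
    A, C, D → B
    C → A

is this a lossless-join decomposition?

Common attributes: Schema1 ∩ Schema2 = {D}.
No dependency enlarges {D}, so (D)⁺ = {D}.
The closure contains neither all of Schema1 = {B, D} nor all of Schema2 = {A, C, D}, so the common attributes are not a superkey of either fragment. The join is lossy.

No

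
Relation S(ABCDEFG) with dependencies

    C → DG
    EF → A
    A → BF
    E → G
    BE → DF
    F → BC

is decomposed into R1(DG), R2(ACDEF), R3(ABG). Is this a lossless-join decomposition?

Chase test. Columns are ABCDEFG; row i has aⱼ where attribute j ∈ Ri, else bᵢⱼ.
Initial tableau (one row per fragment):
  row 1: b11 b12 b13 a4 b15 b16 a7
  row 2: a1 b22 a3 a4 a5 a6 b27
  row 3: a1 a2 b33 b34 b35 b36 a7
Rows 2 and 3 agree on A; apply A→BF and equate their BF entries.
Rows 2 and 3 agree on F; apply F→BC and equate their BC entries.
Rows 2 and 3 agree on C; apply C→DG and equate their DG entries.
Row 2 is now all distinguished symbols — the join is lossless.

Yes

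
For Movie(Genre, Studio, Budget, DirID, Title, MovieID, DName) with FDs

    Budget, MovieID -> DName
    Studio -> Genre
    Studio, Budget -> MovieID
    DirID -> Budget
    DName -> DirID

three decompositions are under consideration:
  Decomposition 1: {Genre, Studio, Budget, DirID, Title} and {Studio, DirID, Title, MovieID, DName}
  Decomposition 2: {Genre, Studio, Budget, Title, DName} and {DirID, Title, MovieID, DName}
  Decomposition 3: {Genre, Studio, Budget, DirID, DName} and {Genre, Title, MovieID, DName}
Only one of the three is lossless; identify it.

Decomposition 1

Decomposition 1: common = {Studio, DirID, Title}, closure = {Genre, Studio, Budget, DirID, Title, MovieID, DName} → lossless.
Decomposition 2: common = {Title, DName}, closure = {Budget, DirID, Title, DName} → lossy.
Decomposition 3: common = {Genre, DName}, closure = {Genre, Budget, DirID, DName} → lossy.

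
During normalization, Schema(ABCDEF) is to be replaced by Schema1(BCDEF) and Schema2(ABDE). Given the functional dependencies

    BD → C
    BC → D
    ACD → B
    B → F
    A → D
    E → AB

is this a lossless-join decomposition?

Yes

Common attributes: Schema1 ∩ Schema2 = {BDE}.
Closure of {BDE}: BD → C applies, adding C; B → F applies, adding F; E → AB applies, adding A. So (BDE)⁺ = {ABCDEF}.
This closure contains every attribute of Schema1, so Schema1 ∩ Schema2 → Schema1. The join is lossless.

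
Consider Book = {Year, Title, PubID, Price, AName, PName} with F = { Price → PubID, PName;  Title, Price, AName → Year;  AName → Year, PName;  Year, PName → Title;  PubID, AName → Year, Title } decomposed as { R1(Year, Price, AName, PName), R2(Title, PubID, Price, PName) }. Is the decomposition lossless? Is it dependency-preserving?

lossy and not dependency-preserving

Lossless test: (Price, PName)⁺ = {PubID, Price, PName}, which is a superkey of neither fragment — lossy.
Dependency preservation: the restricted closure of {Year, PName} across the fragments never reaches {Title}, so Year, PName → Title cannot be enforced without a join — not preserved.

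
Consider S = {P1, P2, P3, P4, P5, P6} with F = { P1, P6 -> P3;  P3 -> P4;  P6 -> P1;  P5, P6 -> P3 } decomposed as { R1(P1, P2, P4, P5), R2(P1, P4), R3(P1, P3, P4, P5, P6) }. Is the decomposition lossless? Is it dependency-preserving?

Lossless test (chase): applying each FD to every pair of rows produces no changes in the tableau, so no row becomes fully distinguished — the join is lossy.
Dependency preservation: every FD's attributes lie within a single fragment, so each can be enforced locally — preserved.

lossy but dependency-preserving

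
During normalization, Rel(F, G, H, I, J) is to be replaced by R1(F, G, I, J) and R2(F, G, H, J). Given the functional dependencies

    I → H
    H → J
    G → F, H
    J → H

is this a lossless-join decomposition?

Common attributes: R1 ∩ R2 = {F, G, J}.
Closure of {F, G, J}: G → F, H applies, adding H. So (F, G, J)⁺ = {F, G, H, J}.
This closure contains every attribute of R2, so R1 ∩ R2 → R2. The join is lossless.

Yes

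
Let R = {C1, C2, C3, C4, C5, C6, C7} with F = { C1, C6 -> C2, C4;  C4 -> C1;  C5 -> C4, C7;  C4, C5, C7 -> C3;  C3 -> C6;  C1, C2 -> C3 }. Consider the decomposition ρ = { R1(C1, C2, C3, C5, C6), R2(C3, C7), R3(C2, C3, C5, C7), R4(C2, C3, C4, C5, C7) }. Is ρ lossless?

Yes

Chase test. Columns are C1, C2, C3, C4, C5, C6, C7; row i has aⱼ where attribute j ∈ Ri, else bᵢⱼ.
Initial tableau (one row per fragment):
  row 1: a1 a2 a3 b14 a5 a6 b17
  row 2: b21 b22 a3 b24 b25 b26 a7
  row 3: b31 a2 a3 b34 a5 b36 a7
  row 4: b41 a2 a3 a4 a5 b46 a7
Rows 1 and 3 agree on C5; apply C5→C4, C7 and equate their C4, C7 entries.
Rows 1 and 4 agree on C5; apply C5→C4, C7 and equate their C4, C7 entries.
Rows 1 and 2 agree on C3; apply C3→C6 and equate their C6 entries.
Rows 1 and 3 agree on C3; apply C3→C6 and equate their C6 entries.
Rows 1 and 4 agree on C3; apply C3→C6 and equate their C6 entries.
Rows 1 and 3 agree on C4; apply C4→C1 and equate their C1 entries.
Rows 1 and 4 agree on C4; apply C4→C1 and equate their C1 entries.
Row 1 is now all distinguished symbols — the join is lossless.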